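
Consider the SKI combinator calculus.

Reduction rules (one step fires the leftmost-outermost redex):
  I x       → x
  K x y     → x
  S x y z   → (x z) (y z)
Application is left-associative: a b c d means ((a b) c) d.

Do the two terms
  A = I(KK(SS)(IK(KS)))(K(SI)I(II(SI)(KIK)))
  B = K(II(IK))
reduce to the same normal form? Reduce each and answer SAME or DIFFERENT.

Answer: DIFFERENT — A ⇓ K(KS), B ⇓ KK

Derivation:
Term A:
  start: I(KK(SS)(IK(KS)))(K(SI)I(II(SI)(KIK)))
  step 1: KK(SS)(IK(KS))(K(SI)I(II(SI)(KIK)))
  step 2: K(IK(KS))(K(SI)I(II(SI)(KIK)))
  step 3: IK(KS)
  step 4: K(KS)

Term B:
  start: K(II(IK))
  step 1: K(I(IK))
  step 2: K(IK)
  step 3: KK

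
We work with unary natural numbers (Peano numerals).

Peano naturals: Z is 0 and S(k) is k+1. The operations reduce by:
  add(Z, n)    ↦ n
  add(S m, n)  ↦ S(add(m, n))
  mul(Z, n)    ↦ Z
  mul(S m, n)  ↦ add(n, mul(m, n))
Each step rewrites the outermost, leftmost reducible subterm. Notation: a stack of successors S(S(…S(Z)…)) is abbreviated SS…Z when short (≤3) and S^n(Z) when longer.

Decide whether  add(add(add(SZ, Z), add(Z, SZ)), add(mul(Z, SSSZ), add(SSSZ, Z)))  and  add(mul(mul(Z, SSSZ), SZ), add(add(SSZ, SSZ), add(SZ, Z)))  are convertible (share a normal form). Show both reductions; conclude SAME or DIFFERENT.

Term A:
  start: add(add(add(SZ, Z), add(Z, SZ)), add(mul(Z, SSSZ), add(SSSZ, Z)))
  step 1: add(add(S(add(Z, Z)), add(Z, SZ)), add(mul(Z, SSSZ), add(SSSZ, Z)))
  step 2: add(S(add(add(Z, Z), add(Z, SZ))), add(mul(Z, SSSZ), add(SSSZ, Z)))
  step 3: S(add(add(add(Z, Z), add(Z, SZ)), add(mul(Z, SSSZ), add(SSSZ, Z))))
  step 4: S(add(add(Z, add(Z, SZ)), add(mul(Z, SSSZ), add(SSSZ, Z))))
  step 5: S(add(add(Z, SZ), add(mul(Z, SSSZ), add(SSSZ, Z))))
  step 6: S(add(SZ, add(mul(Z, SSSZ), add(SSSZ, Z))))
  step 7: S(S(add(Z, add(mul(Z, SSSZ), add(SSSZ, Z)))))
  step 8: S(S(add(mul(Z, SSSZ), add(SSSZ, Z))))
  step 9: S(S(add(Z, add(SSSZ, Z))))
  step 10: S(S(add(SSSZ, Z)))
  step 11: S(S(S(add(SSZ, Z))))
  step 12: S(S(S(S(add(SZ, Z)))))
  step 13: S(S(S(S(S(add(Z, Z))))))
  step 14: S^5(Z)

Term B:
  start: add(mul(mul(Z, SSSZ), SZ), add(add(SSZ, SSZ), add(SZ, Z)))
  step 1: add(mul(Z, SZ), add(add(SSZ, SSZ), add(SZ, Z)))
  step 2: add(Z, add(add(SSZ, SSZ), add(SZ, Z)))
  step 3: add(add(SSZ, SSZ), add(SZ, Z))
  step 4: add(S(add(SZ, SSZ)), add(SZ, Z))
  step 5: S(add(add(SZ, SSZ), add(SZ, Z)))
  step 6: S(add(S(add(Z, SSZ)), add(SZ, Z)))
  step 7: S(S(add(add(Z, SSZ), add(SZ, Z))))
  step 8: S(S(add(SSZ, add(SZ, Z))))
  step 9: S(S(S(add(SZ, add(SZ, Z)))))
  step 10: S(S(S(S(add(Z, add(SZ, Z))))))
  step 11: S(S(S(S(add(SZ, Z)))))
  step 12: S(S(S(S(S(add(Z, Z))))))
  step 13: S^5(Z)

Answer: SAME — A ⇓ S^5(Z), B ⇓ S^5(Z)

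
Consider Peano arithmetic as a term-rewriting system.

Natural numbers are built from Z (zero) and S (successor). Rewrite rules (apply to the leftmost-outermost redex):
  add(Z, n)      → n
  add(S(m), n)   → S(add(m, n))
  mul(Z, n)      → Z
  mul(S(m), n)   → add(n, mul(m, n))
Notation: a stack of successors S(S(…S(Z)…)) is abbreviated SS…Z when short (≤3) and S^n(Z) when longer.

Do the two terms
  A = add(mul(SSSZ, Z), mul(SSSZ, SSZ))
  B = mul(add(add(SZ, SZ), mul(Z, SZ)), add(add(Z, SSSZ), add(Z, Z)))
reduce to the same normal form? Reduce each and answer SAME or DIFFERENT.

Term A:
  start: add(mul(SSSZ, Z), mul(SSSZ, SSZ))
  →1  add(add(Z, mul(SSZ, Z)), mul(SSSZ, SSZ))
  →2  add(mul(SSZ, Z), mul(SSSZ, SSZ))
  →3  add(add(Z, mul(SZ, Z)), mul(SSSZ, SSZ))
  →4  add(mul(SZ, Z), mul(SSSZ, SSZ))
  →5  add(add(Z, mul(Z, Z)), mul(SSSZ, SSZ))
  →6  add(mul(Z, Z), mul(SSSZ, SSZ))
  →7  add(Z, mul(SSSZ, SSZ))
  →8  mul(SSSZ, SSZ)
  →9  add(SSZ, mul(SSZ, SSZ))
  →10  S(add(SZ, mul(SSZ, SSZ)))
  →11  S(S(add(Z, mul(SSZ, SSZ))))
  →12  S(S(mul(SSZ, SSZ)))
  →13  S(S(add(SSZ, mul(SZ, SSZ))))
  →14  S(S(S(add(SZ, mul(SZ, SSZ)))))
  →15  S(S(S(S(add(Z, mul(SZ, SSZ))))))
  →16  S(S(S(S(mul(SZ, SSZ)))))
  →17  S(S(S(S(add(SSZ, mul(Z, SSZ))))))
  →18  S(S(S(S(S(add(SZ, mul(Z, SSZ)))))))
  →19  S(S(S(S(S(S(add(Z, mul(Z, SSZ))))))))
  →20  S(S(S(S(S(S(mul(Z, SSZ)))))))
  →21  S^6(Z)

Term B:
  start: mul(add(add(SZ, SZ), mul(Z, SZ)), add(add(Z, SSSZ), add(Z, Z)))
  →1  mul(add(S(add(Z, SZ)), mul(Z, SZ)), add(add(Z, SSSZ), add(Z, Z)))
  →2  mul(S(add(add(Z, SZ), mul(Z, SZ))), add(add(Z, SSSZ), add(Z, Z)))
  →3  add(add(add(Z, SSSZ), add(Z, Z)), mul(add(add(Z, SZ), mul(Z, SZ)), add(add(Z, SSSZ), add(Z, Z))))
  →4  add(add(SSSZ, add(Z, Z)), mul(add(add(Z, SZ), mul(Z, SZ)), add(add(Z, SSSZ), add(Z, Z))))
  →5  add(S(add(SSZ, add(Z, Z))), mul(add(add(Z, SZ), mul(Z, SZ)), add(add(Z, SSSZ), add(Z, Z))))
  →6  S(add(add(SSZ, add(Z, Z)), mul(add(add(Z, SZ), mul(Z, SZ)), add(add(Z, SSSZ), add(Z, Z)))))
  →7  S(add(S(add(SZ, add(Z, Z))), mul(add(add(Z, SZ), mul(Z, SZ)), add(add(Z, SSSZ), add(Z, Z)))))
  →8  S(S(add(add(SZ, add(Z, Z)), mul(add(add(Z, SZ), mul(Z, SZ)), add(add(Z, SSSZ), add(Z, Z))))))
  →9  S(S(add(S(add(Z, add(Z, Z))), mul(add(add(Z, SZ), mul(Z, SZ)), add(add(Z, SSSZ), add(Z, Z))))))
  →10  S(S(S(add(add(Z, add(Z, Z)), mul(add(add(Z, SZ), mul(Z, SZ)), add(add(Z, SSSZ), add(Z, Z)))))))
  →11  S(S(S(add(add(Z, Z), mul(add(add(Z, SZ), mul(Z, SZ)), add(add(Z, SSSZ), add(Z, Z)))))))
  →12  S(S(S(add(Z, mul(add(add(Z, SZ), mul(Z, SZ)), add(add(Z, SSSZ), add(Z, Z)))))))
  →13  S(S(S(mul(add(add(Z, SZ), mul(Z, SZ)), add(add(Z, SSSZ), add(Z, Z))))))
  →14  S(S(S(mul(add(SZ, mul(Z, SZ)), add(add(Z, SSSZ), add(Z, Z))))))
  →15  S(S(S(mul(S(add(Z, mul(Z, SZ))), add(add(Z, SSSZ), add(Z, Z))))))
  →16  S(S(S(add(add(add(Z, SSSZ), add(Z, Z)), mul(add(Z, mul(Z, SZ)), add(add(Z, SSSZ), add(Z, Z)))))))
  →17  S(S(S(add(add(SSSZ, add(Z, Z)), mul(add(Z, mul(Z, SZ)), add(add(Z, SSSZ), add(Z, Z)))))))
  →18  S(S(S(add(S(add(SSZ, add(Z, Z))), mul(add(Z, mul(Z, SZ)), add(add(Z, SSSZ), add(Z, Z)))))))
  →19  S(S(S(S(add(add(SSZ, add(Z, Z)), mul(add(Z, mul(Z, SZ)), add(add(Z, SSSZ), add(Z, Z))))))))
  →20  S(S(S(S(add(S(add(SZ, add(Z, Z))), mul(add(Z, mul(Z, SZ)), add(add(Z, SSSZ), add(Z, Z))))))))
  →21  S(S(S(S(S(add(add(SZ, add(Z, Z)), mul(add(Z, mul(Z, SZ)), add(add(Z, SSSZ), add(Z, Z)))))))))
  →22  S(S(S(S(S(add(S(add(Z, add(Z, Z))), mul(add(Z, mul(Z, SZ)), add(add(Z, SSSZ), add(Z, Z)))))))))
  →23  S(S(S(S(S(S(add(add(Z, add(Z, Z)), mul(add(Z, mul(Z, SZ)), add(add(Z, SSSZ), add(Z, Z))))))))))
  →24  S(S(S(S(S(S(add(add(Z, Z), mul(add(Z, mul(Z, SZ)), add(add(Z, SSSZ), add(Z, Z))))))))))
  →25  S(S(S(S(S(S(add(Z, mul(add(Z, mul(Z, SZ)), add(add(Z, SSSZ), add(Z, Z))))))))))
  →26  S(S(S(S(S(S(mul(add(Z, mul(Z, SZ)), add(add(Z, SSSZ), add(Z, Z)))))))))
  →27  S(S(S(S(S(S(mul(mul(Z, SZ), add(add(Z, SSSZ), add(Z, Z)))))))))
  →28  S(S(S(S(S(S(mul(Z, add(add(Z, SSSZ), add(Z, Z)))))))))
  →29  S^6(Z)

Answer: SAME — A ⇓ S^6(Z), B ⇓ S^6(Z)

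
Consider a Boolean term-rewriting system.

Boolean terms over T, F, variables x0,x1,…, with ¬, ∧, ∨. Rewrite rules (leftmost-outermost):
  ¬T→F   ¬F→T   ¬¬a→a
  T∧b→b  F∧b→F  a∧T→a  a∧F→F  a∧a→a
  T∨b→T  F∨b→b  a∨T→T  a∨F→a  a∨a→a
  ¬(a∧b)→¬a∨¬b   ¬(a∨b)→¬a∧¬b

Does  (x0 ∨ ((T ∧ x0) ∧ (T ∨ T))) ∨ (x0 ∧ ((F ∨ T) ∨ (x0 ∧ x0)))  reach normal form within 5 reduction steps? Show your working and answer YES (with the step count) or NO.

  start: (x0 ∨ ((T ∧ x0) ∧ (T ∨ T))) ∨ (x0 ∧ ((F ∨ T) ∨ (x0 ∧ x0)))
  step 1: (x0 ∨ (x0 ∧ (T ∨ T))) ∨ (x0 ∧ ((F ∨ T) ∨ (x0 ∧ x0)))
  step 2: (x0 ∨ (x0 ∧ T)) ∨ (x0 ∧ ((F ∨ T) ∨ (x0 ∧ x0)))
  step 3: (x0 ∨ x0) ∨ (x0 ∧ ((F ∨ T) ∨ (x0 ∧ x0)))
  step 4: x0 ∨ (x0 ∧ ((F ∨ T) ∨ (x0 ∧ x0)))
  step 5: x0 ∨ (x0 ∧ (T ∨ (x0 ∧ x0)))

Answer: NO — after 5 steps the term is x0 ∨ (x0 ∧ (T ∨ (x0 ∧ x0))), not yet normal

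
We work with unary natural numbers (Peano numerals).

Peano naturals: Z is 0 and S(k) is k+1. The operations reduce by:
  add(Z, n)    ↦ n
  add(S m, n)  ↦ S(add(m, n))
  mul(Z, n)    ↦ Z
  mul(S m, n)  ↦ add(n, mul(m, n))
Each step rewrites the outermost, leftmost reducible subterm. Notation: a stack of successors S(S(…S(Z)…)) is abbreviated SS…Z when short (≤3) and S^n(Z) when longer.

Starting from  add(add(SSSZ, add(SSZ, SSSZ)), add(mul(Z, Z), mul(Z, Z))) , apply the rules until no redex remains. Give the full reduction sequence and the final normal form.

  start: add(add(SSSZ, add(SSZ, SSSZ)), add(mul(Z, Z), mul(Z, Z)))
  [1] add(S(add(SSZ, add(SSZ, SSSZ))), add(mul(Z, Z), mul(Z, Z)))
  [2] S(add(add(SSZ, add(SSZ, SSSZ)), add(mul(Z, Z), mul(Z, Z))))
  [3] S(add(S(add(SZ, add(SSZ, SSSZ))), add(mul(Z, Z), mul(Z, Z))))
  [4] S(S(add(add(SZ, add(SSZ, SSSZ)), add(mul(Z, Z), mul(Z, Z)))))
  [5] S(S(add(S(add(Z, add(SSZ, SSSZ))), add(mul(Z, Z), mul(Z, Z)))))
  [6] S(S(S(add(add(Z, add(SSZ, SSSZ)), add(mul(Z, Z), mul(Z, Z))))))
  [7] S(S(S(add(add(SSZ, SSSZ), add(mul(Z, Z), mul(Z, Z))))))
  [8] S(S(S(add(S(add(SZ, SSSZ)), add(mul(Z, Z), mul(Z, Z))))))
  [9] S(S(S(S(add(add(SZ, SSSZ), add(mul(Z, Z), mul(Z, Z)))))))
  [10] S(S(S(S(add(S(add(Z, SSSZ)), add(mul(Z, Z), mul(Z, Z)))))))
  [11] S(S(S(S(S(add(add(Z, SSSZ), add(mul(Z, Z), mul(Z, Z))))))))
  [12] S(S(S(S(S(add(SSSZ, add(mul(Z, Z), mul(Z, Z))))))))
  [13] S(S(S(S(S(S(add(SSZ, add(mul(Z, Z), mul(Z, Z)))))))))
  [14] S(S(S(S(S(S(S(add(SZ, add(mul(Z, Z), mul(Z, Z))))))))))
  [15] S(S(S(S(S(S(S(S(add(Z, add(mul(Z, Z), mul(Z, Z)))))))))))
  [16] S(S(S(S(S(S(S(S(add(mul(Z, Z), mul(Z, Z))))))))))
  [17] S(S(S(S(S(S(S(S(add(Z, mul(Z, Z))))))))))
  [18] S(S(S(S(S(S(S(S(mul(Z, Z)))))))))
  [19] S^8(Z)

Answer: normal form = S^8(Z)  (in 19 steps)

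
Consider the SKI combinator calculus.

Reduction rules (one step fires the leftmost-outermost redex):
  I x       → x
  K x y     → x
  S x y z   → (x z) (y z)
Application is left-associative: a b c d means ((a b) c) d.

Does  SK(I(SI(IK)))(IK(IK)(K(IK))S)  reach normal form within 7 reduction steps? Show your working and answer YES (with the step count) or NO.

Answer: YES — reaches normal form KS in 5 ≤ 7 steps

Derivation:
  start: SK(I(SI(IK)))(IK(IK)(K(IK))S)
  step 1: K(IK(IK)(K(IK))S)(I(SI(IK))(IK(IK)(K(IK))S))
  step 2: IK(IK)(K(IK))S
  step 3: K(IK)(K(IK))S
  step 4: IKS
  step 5: KS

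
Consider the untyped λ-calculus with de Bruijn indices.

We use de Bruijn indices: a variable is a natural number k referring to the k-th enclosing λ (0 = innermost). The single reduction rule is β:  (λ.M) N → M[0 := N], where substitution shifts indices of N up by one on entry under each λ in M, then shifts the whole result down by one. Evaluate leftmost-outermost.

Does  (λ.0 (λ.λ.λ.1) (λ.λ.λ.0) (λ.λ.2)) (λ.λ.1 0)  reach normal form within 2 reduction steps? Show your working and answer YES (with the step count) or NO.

  start: (λ.0 (λ.λ.λ.1) (λ.λ.λ.0) (λ.λ.2)) (λ.λ.1 0)
  →1  (λ.λ.1 0) (λ.λ.λ.1) (λ.λ.λ.0) (λ.λ.λ.λ.1 0)
  →2  (λ.(λ.λ.λ.1) 0) (λ.λ.λ.0) (λ.λ.λ.λ.1 0)

Answer: NO — after 2 steps the term is (λ.(λ.λ.λ.1) 0) (λ.λ.λ.0) (λ.λ.λ.λ.1 0), not yet normal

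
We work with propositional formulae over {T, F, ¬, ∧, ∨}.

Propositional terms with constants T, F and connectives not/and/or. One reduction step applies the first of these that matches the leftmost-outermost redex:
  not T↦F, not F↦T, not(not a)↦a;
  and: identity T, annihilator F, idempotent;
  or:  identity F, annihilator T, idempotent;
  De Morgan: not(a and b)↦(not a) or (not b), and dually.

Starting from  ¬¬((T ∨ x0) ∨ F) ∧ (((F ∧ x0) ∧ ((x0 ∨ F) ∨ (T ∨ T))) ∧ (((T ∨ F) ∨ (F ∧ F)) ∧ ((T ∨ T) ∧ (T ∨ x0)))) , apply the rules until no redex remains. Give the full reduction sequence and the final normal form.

  start: ¬¬((T ∨ x0) ∨ F) ∧ (((F ∧ x0) ∧ ((x0 ∨ F) ∨ (T ∨ T))) ∧ (((T ∨ F) ∨ (F ∧ F)) ∧ ((T ∨ T) ∧ (T ∨ x0))))
  step 1: ((T ∨ x0) ∨ F) ∧ (((F ∧ x0) ∧ ((x0 ∨ F) ∨ (T ∨ T))) ∧ (((T ∨ F) ∨ (F ∧ F)) ∧ ((T ∨ T) ∧ (T ∨ x0))))
  step 2: (T ∨ x0) ∧ (((F ∧ x0) ∧ ((x0 ∨ F) ∨ (T ∨ T))) ∧ (((T ∨ F) ∨ (F ∧ F)) ∧ ((T ∨ T) ∧ (T ∨ x0))))
  step 3: T ∧ (((F ∧ x0) ∧ ((x0 ∨ F) ∨ (T ∨ T))) ∧ (((T ∨ F) ∨ (F ∧ F)) ∧ ((T ∨ T) ∧ (T ∨ x0))))
  step 4: ((F ∧ x0) ∧ ((x0 ∨ F) ∨ (T ∨ T))) ∧ (((T ∨ F) ∨ (F ∧ F)) ∧ ((T ∨ T) ∧ (T ∨ x0)))
  step 5: (F ∧ ((x0 ∨ F) ∨ (T ∨ T))) ∧ (((T ∨ F) ∨ (F ∧ F)) ∧ ((T ∨ T) ∧ (T ∨ x0)))
  step 6: F ∧ (((T ∨ F) ∨ (F ∧ F)) ∧ ((T ∨ T) ∧ (T ∨ x0)))
  step 7: F

Answer: normal form = F  (in 7 steps)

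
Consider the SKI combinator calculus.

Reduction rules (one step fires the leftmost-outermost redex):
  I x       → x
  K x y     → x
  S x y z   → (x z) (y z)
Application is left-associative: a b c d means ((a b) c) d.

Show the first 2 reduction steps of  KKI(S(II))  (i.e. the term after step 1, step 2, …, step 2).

Answer: after 2 steps: K(SI)

Derivation:
  start: KKI(S(II))
  [1] K(S(II))
  [2] K(SI)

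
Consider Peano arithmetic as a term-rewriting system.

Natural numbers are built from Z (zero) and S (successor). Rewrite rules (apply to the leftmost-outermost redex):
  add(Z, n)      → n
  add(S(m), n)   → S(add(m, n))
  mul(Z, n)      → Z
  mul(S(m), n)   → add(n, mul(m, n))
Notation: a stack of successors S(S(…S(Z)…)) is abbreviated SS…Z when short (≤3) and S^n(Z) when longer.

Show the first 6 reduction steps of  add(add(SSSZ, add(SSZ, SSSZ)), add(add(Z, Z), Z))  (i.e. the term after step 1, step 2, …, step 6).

Answer: after 6 steps: S(S(S(add(add(Z, add(SSZ, SSSZ)), add(add(Z, Z), Z)))))

Working:
  start: add(add(SSSZ, add(SSZ, SSSZ)), add(add(Z, Z), Z))
  →1  add(S(add(SSZ, add(SSZ, SSSZ))), add(add(Z, Z), Z))
  →2  S(add(add(SSZ, add(SSZ, SSSZ)), add(add(Z, Z), Z)))
  →3  S(add(S(add(SZ, add(SSZ, SSSZ))), add(add(Z, Z), Z)))
  →4  S(S(add(add(SZ, add(SSZ, SSSZ)), add(add(Z, Z), Z))))
  →5  S(S(add(S(add(Z, add(SSZ, SSSZ))), add(add(Z, Z), Z))))
  →6  S(S(S(add(add(Z, add(SSZ, SSSZ)), add(add(Z, Z), Z)))))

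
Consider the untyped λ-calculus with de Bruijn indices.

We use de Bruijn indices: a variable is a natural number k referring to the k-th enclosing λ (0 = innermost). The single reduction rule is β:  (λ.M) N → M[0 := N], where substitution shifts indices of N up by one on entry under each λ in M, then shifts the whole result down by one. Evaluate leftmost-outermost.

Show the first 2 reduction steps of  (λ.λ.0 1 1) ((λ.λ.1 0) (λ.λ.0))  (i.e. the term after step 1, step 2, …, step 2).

  start: (λ.λ.0 1 1) ((λ.λ.1 0) (λ.λ.0))
  step 1: λ.0 ((λ.λ.1 0) (λ.λ.0)) ((λ.λ.1 0) (λ.λ.0))
  step 2: λ.0 (λ.(λ.λ.0) 0) ((λ.λ.1 0) (λ.λ.0))

Answer: after 2 steps: λ.0 (λ.(λ.λ.0) 0) ((λ.λ.1 0) (λ.λ.0))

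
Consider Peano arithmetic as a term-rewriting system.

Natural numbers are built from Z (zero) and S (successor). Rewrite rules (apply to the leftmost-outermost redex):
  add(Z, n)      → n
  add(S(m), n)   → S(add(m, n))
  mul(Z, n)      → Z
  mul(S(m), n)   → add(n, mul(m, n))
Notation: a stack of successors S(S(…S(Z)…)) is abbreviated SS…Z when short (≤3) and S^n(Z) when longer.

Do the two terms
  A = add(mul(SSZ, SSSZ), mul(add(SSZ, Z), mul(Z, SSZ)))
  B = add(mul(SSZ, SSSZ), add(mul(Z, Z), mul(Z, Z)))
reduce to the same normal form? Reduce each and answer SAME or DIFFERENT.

Term A:
  start: add(mul(SSZ, SSSZ), mul(add(SSZ, Z), mul(Z, SSZ)))
  →1  add(add(SSSZ, mul(SZ, SSSZ)), mul(add(SSZ, Z), mul(Z, SSZ)))
  →2  add(S(add(SSZ, mul(SZ, SSSZ))), mul(add(SSZ, Z), mul(Z, SSZ)))
  →3  S(add(add(SSZ, mul(SZ, SSSZ)), mul(add(SSZ, Z), mul(Z, SSZ))))
  →4  S(add(S(add(SZ, mul(SZ, SSSZ))), mul(add(SSZ, Z), mul(Z, SSZ))))
  →5  S(S(add(add(SZ, mul(SZ, SSSZ)), mul(add(SSZ, Z), mul(Z, SSZ)))))
  →6  S(S(add(S(add(Z, mul(SZ, SSSZ))), mul(add(SSZ, Z), mul(Z, SSZ)))))
  →7  S(S(S(add(add(Z, mul(SZ, SSSZ)), mul(add(SSZ, Z), mul(Z, SSZ))))))
  →8  S(S(S(add(mul(SZ, SSSZ), mul(add(SSZ, Z), mul(Z, SSZ))))))
  →9  S(S(S(add(add(SSSZ, mul(Z, SSSZ)), mul(add(SSZ, Z), mul(Z, SSZ))))))
  →10  S(S(S(add(S(add(SSZ, mul(Z, SSSZ))), mul(add(SSZ, Z), mul(Z, SSZ))))))
  →11  S(S(S(S(add(add(SSZ, mul(Z, SSSZ)), mul(add(SSZ, Z), mul(Z, SSZ)))))))
  →12  S(S(S(S(add(S(add(SZ, mul(Z, SSSZ))), mul(add(SSZ, Z), mul(Z, SSZ)))))))
  →13  S(S(S(S(S(add(add(SZ, mul(Z, SSSZ)), mul(add(SSZ, Z), mul(Z, SSZ))))))))
  →14  S(S(S(S(S(add(S(add(Z, mul(Z, SSSZ))), mul(add(SSZ, Z), mul(Z, SSZ))))))))
  →15  S(S(S(S(S(S(add(add(Z, mul(Z, SSSZ)), mul(add(SSZ, Z), mul(Z, SSZ)))))))))
  →16  S(S(S(S(S(S(add(mul(Z, SSSZ), mul(add(SSZ, Z), mul(Z, SSZ)))))))))
  →17  S(S(S(S(S(S(add(Z, mul(add(SSZ, Z), mul(Z, SSZ)))))))))
  →18  S(S(S(S(S(S(mul(add(SSZ, Z), mul(Z, SSZ))))))))
  →19  S(S(S(S(S(S(mul(S(add(SZ, Z)), mul(Z, SSZ))))))))
  →20  S(S(S(S(S(S(add(mul(Z, SSZ), mul(add(SZ, Z), mul(Z, SSZ)))))))))
  →21  S(S(S(S(S(S(add(Z, mul(add(SZ, Z), mul(Z, SSZ)))))))))
  →22  S(S(S(S(S(S(mul(add(SZ, Z), mul(Z, SSZ))))))))
  →23  S(S(S(S(S(S(mul(S(add(Z, Z)), mul(Z, SSZ))))))))
  →24  S(S(S(S(S(S(add(mul(Z, SSZ), mul(add(Z, Z), mul(Z, SSZ)))))))))
  →25  S(S(S(S(S(S(add(Z, mul(add(Z, Z), mul(Z, SSZ)))))))))
  →26  S(S(S(S(S(S(mul(add(Z, Z), mul(Z, SSZ))))))))
  →27  S(S(S(S(S(S(mul(Z, mul(Z, SSZ))))))))
  →28  S^6(Z)

Term B:
  start: add(mul(SSZ, SSSZ), add(mul(Z, Z), mul(Z, Z)))
  →1  add(add(SSSZ, mul(SZ, SSSZ)), add(mul(Z, Z), mul(Z, Z)))
  →2  add(S(add(SSZ, mul(SZ, SSSZ))), add(mul(Z, Z), mul(Z, Z)))
  →3  S(add(add(SSZ, mul(SZ, SSSZ)), add(mul(Z, Z), mul(Z, Z))))
  →4  S(add(S(add(SZ, mul(SZ, SSSZ))), add(mul(Z, Z), mul(Z, Z))))
  →5  S(S(add(add(SZ, mul(SZ, SSSZ)), add(mul(Z, Z), mul(Z, Z)))))
  →6  S(S(add(S(add(Z, mul(SZ, SSSZ))), add(mul(Z, Z), mul(Z, Z)))))
  →7  S(S(S(add(add(Z, mul(SZ, SSSZ)), add(mul(Z, Z), mul(Z, Z))))))
  →8  S(S(S(add(mul(SZ, SSSZ), add(mul(Z, Z), mul(Z, Z))))))
  →9  S(S(S(add(add(SSSZ, mul(Z, SSSZ)), add(mul(Z, Z), mul(Z, Z))))))
  →10  S(S(S(add(S(add(SSZ, mul(Z, SSSZ))), add(mul(Z, Z), mul(Z, Z))))))
  →11  S(S(S(S(add(add(SSZ, mul(Z, SSSZ)), add(mul(Z, Z), mul(Z, Z)))))))
  →12  S(S(S(S(add(S(add(SZ, mul(Z, SSSZ))), add(mul(Z, Z), mul(Z, Z)))))))
  →13  S(S(S(S(S(add(add(SZ, mul(Z, SSSZ)), add(mul(Z, Z), mul(Z, Z))))))))
  →14  S(S(S(S(S(add(S(add(Z, mul(Z, SSSZ))), add(mul(Z, Z), mul(Z, Z))))))))
  →15  S(S(S(S(S(S(add(add(Z, mul(Z, SSSZ)), add(mul(Z, Z), mul(Z, Z)))))))))
  →16  S(S(S(S(S(S(add(mul(Z, SSSZ), add(mul(Z, Z), mul(Z, Z)))))))))
  →17  S(S(S(S(S(S(add(Z, add(mul(Z, Z), mul(Z, Z)))))))))
  →18  S(S(S(S(S(S(add(mul(Z, Z), mul(Z, Z))))))))
  →19  S(S(S(S(S(S(add(Z, mul(Z, Z))))))))
  →20  S(S(S(S(S(S(mul(Z, Z)))))))
  →21  S^6(Z)

Answer: SAME — A ⇓ S^6(Z), B ⇓ S^6(Z)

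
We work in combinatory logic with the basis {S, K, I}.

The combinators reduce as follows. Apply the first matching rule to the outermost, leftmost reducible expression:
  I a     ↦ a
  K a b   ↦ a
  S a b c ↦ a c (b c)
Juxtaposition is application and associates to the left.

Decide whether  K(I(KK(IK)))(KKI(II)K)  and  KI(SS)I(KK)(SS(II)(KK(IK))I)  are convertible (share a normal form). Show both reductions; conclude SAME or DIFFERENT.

Term A:
  start: K(I(KK(IK)))(KKI(II)K)
  [1] I(KK(IK))
  [2] KK(IK)
  [3] K

Term B:
  start: KI(SS)I(KK)(SS(II)(KK(IK))I)
  [1] II(KK)(SS(II)(KK(IK))I)
  [2] I(KK)(SS(II)(KK(IK))I)
  [3] KK(SS(II)(KK(IK))I)
  [4] K

Answer: SAME — A ⇓ K, B ⇓ K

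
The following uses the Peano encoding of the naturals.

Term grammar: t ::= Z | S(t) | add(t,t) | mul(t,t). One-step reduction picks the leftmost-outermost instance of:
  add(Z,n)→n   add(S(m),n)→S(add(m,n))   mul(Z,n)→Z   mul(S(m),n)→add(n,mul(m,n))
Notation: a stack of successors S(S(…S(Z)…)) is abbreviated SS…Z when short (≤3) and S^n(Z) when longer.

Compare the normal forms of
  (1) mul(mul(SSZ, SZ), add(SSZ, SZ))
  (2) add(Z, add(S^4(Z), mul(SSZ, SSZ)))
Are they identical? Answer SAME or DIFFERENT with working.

Term A:
  start: mul(mul(SSZ, SZ), add(SSZ, SZ))
  [1] mul(add(SZ, mul(SZ, SZ)), add(SSZ, SZ))
  [2] mul(S(add(Z, mul(SZ, SZ))), add(SSZ, SZ))
  [3] add(add(SSZ, SZ), mul(add(Z, mul(SZ, SZ)), add(SSZ, SZ)))
  [4] add(S(add(SZ, SZ)), mul(add(Z, mul(SZ, SZ)), add(SSZ, SZ)))
  [5] S(add(add(SZ, SZ), mul(add(Z, mul(SZ, SZ)), add(SSZ, SZ))))
  [6] S(add(S(add(Z, SZ)), mul(add(Z, mul(SZ, SZ)), add(SSZ, SZ))))
  [7] S(S(add(add(Z, SZ), mul(add(Z, mul(SZ, SZ)), add(SSZ, SZ)))))
  [8] S(S(add(SZ, mul(add(Z, mul(SZ, SZ)), add(SSZ, SZ)))))
  [9] S(S(S(add(Z, mul(add(Z, mul(SZ, SZ)), add(SSZ, SZ))))))
  [10] S(S(S(mul(add(Z, mul(SZ, SZ)), add(SSZ, SZ)))))
  [11] S(S(S(mul(mul(SZ, SZ), add(SSZ, SZ)))))
  [12] S(S(S(mul(add(SZ, mul(Z, SZ)), add(SSZ, SZ)))))
  [13] S(S(S(mul(S(add(Z, mul(Z, SZ))), add(SSZ, SZ)))))
  [14] S(S(S(add(add(SSZ, SZ), mul(add(Z, mul(Z, SZ)), add(SSZ, SZ))))))
  [15] S(S(S(add(S(add(SZ, SZ)), mul(add(Z, mul(Z, SZ)), add(SSZ, SZ))))))
  [16] S(S(S(S(add(add(SZ, SZ), mul(add(Z, mul(Z, SZ)), add(SSZ, SZ)))))))
  [17] S(S(S(S(add(S(add(Z, SZ)), mul(add(Z, mul(Z, SZ)), add(SSZ, SZ)))))))
  [18] S(S(S(S(S(add(add(Z, SZ), mul(add(Z, mul(Z, SZ)), add(SSZ, SZ))))))))
  [19] S(S(S(S(S(add(SZ, mul(add(Z, mul(Z, SZ)), add(SSZ, SZ))))))))
  [20] S(S(S(S(S(S(add(Z, mul(add(Z, mul(Z, SZ)), add(SSZ, SZ)))))))))
  [21] S(S(S(S(S(S(mul(add(Z, mul(Z, SZ)), add(SSZ, SZ))))))))
  [22] S(S(S(S(S(S(mul(mul(Z, SZ), add(SSZ, SZ))))))))
  [23] S(S(S(S(S(S(mul(Z, add(SSZ, SZ))))))))
  [24] S^6(Z)

Term B:
  start: add(Z, add(S^4(Z), mul(SSZ, SSZ)))
  [1] add(S^4(Z), mul(SSZ, SSZ))
  [2] S(add(SSSZ, mul(SSZ, SSZ)))
  [3] S(S(add(SSZ, mul(SSZ, SSZ))))
  [4] S(S(S(add(SZ, mul(SSZ, SSZ)))))
  [5] S(S(S(S(add(Z, mul(SSZ, SSZ))))))
  [6] S(S(S(S(mul(SSZ, SSZ)))))
  [7] S(S(S(S(add(SSZ, mul(SZ, SSZ))))))
  [8] S(S(S(S(S(add(SZ, mul(SZ, SSZ)))))))
  [9] S(S(S(S(S(S(add(Z, mul(SZ, SSZ))))))))
  [10] S(S(S(S(S(S(mul(SZ, SSZ)))))))
  [11] S(S(S(S(S(S(add(SSZ, mul(Z, SSZ))))))))
  [12] S(S(S(S(S(S(S(add(SZ, mul(Z, SSZ)))))))))
  [13] S(S(S(S(S(S(S(S(add(Z, mul(Z, SSZ))))))))))
  [14] S(S(S(S(S(S(S(S(mul(Z, SSZ)))))))))
  [15] S^8(Z)

Answer: DIFFERENT — A ⇓ S^6(Z), B ⇓ S^8(Z)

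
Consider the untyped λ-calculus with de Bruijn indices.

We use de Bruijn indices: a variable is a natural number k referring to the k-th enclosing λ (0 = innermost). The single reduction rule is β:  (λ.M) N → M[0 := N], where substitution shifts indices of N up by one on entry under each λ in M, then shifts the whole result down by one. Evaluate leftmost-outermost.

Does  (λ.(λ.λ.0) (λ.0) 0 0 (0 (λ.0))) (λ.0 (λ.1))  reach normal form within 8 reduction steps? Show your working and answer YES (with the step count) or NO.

Answer: NO — after 8 steps the term is (λ.0) (λ.λ.0) (λ.(λ.0 (λ.1)) (λ.0)), not yet normal

Reduction:
  start: (λ.(λ.λ.0) (λ.0) 0 0 (0 (λ.0))) (λ.0 (λ.1))
  [1] (λ.λ.0) (λ.0) (λ.0 (λ.1)) (λ.0 (λ.1)) ((λ.0 (λ.1)) (λ.0))
  [2] (λ.0) (λ.0 (λ.1)) (λ.0 (λ.1)) ((λ.0 (λ.1)) (λ.0))
  [3] (λ.0 (λ.1)) (λ.0 (λ.1)) ((λ.0 (λ.1)) (λ.0))
  [4] (λ.0 (λ.1)) (λ.λ.0 (λ.1)) ((λ.0 (λ.1)) (λ.0))
  [5] (λ.λ.0 (λ.1)) (λ.λ.λ.0 (λ.1)) ((λ.0 (λ.1)) (λ.0))
  [6] (λ.0 (λ.1)) ((λ.0 (λ.1)) (λ.0))
  [7] (λ.0 (λ.1)) (λ.0) (λ.(λ.0 (λ.1)) (λ.0))
  [8] (λ.0) (λ.λ.0) (λ.(λ.0 (λ.1)) (λ.0))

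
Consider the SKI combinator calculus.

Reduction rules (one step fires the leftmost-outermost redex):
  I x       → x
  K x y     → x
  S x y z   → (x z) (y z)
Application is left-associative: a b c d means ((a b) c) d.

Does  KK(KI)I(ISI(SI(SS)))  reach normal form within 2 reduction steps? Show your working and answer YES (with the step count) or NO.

Answer: YES — reaches normal form I in 2 ≤ 2 steps

Derivation:
  start: KK(KI)I(ISI(SI(SS)))
  →1  KI(ISI(SI(SS)))
  →2  I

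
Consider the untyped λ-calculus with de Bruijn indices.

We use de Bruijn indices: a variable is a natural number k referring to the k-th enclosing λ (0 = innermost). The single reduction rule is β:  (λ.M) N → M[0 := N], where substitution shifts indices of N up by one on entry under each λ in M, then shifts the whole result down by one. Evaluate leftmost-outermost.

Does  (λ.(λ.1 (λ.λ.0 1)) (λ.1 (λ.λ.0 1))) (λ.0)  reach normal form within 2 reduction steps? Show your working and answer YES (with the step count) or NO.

  start: (λ.(λ.1 (λ.λ.0 1)) (λ.1 (λ.λ.0 1))) (λ.0)
  step 1: (λ.(λ.0) (λ.λ.0 1)) (λ.(λ.0) (λ.λ.0 1))
  step 2: (λ.0) (λ.λ.0 1)

Answer: NO — after 2 steps the term is (λ.0) (λ.λ.0 1), not yet normal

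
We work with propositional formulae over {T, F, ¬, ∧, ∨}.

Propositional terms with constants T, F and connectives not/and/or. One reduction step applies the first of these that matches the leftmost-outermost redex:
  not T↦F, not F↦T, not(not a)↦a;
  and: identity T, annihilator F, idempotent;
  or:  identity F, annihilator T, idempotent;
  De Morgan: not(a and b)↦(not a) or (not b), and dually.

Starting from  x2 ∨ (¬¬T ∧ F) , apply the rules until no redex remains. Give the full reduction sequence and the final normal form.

Answer: normal form = x2  (in 2 steps)

Working:
  start: x2 ∨ (¬¬T ∧ F)
  [1] x2 ∨ F
  [2] x2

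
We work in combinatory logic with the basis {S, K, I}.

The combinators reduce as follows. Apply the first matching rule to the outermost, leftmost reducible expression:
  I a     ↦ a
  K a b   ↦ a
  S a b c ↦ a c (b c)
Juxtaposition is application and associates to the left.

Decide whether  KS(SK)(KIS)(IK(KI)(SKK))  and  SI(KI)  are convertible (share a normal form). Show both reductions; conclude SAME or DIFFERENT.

Answer: SAME — A ⇓ SI(KI), B ⇓ SI(KI)

Reduction:
Term A:
  start: KS(SK)(KIS)(IK(KI)(SKK))
  →1  S(KIS)(IK(KI)(SKK))
  →2  SI(IK(KI)(SKK))
  →3  SI(K(KI)(SKK))
  →4  SI(KI)

Term B:
  start: SI(KI)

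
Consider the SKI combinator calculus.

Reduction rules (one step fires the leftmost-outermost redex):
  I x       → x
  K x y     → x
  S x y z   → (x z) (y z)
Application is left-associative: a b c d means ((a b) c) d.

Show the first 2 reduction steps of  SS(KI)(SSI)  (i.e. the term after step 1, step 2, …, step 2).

  start: SS(KI)(SSI)
  step 1: S(SSI)(KI(SSI))
  step 2: S(SSI)I

Answer: after 2 steps: S(SSI)I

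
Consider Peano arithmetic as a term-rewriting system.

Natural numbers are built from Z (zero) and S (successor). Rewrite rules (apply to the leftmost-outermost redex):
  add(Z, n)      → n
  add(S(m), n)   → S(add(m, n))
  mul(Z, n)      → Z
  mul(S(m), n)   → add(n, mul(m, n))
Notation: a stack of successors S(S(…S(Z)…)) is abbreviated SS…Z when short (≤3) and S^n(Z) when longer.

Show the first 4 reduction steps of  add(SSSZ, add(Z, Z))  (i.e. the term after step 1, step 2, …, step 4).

Answer: after 4 steps: S(S(S(add(Z, Z))))

Derivation:
  start: add(SSSZ, add(Z, Z))
  step 1: S(add(SSZ, add(Z, Z)))
  step 2: S(S(add(SZ, add(Z, Z))))
  step 3: S(S(S(add(Z, add(Z, Z)))))
  step 4: S(S(S(add(Z, Z))))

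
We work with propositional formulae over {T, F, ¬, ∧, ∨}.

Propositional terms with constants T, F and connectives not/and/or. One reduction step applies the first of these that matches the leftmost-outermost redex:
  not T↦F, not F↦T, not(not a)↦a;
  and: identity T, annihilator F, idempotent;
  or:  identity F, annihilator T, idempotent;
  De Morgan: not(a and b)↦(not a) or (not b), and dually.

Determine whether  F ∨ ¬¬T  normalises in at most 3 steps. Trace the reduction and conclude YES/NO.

Answer: YES — reaches normal form T in 2 ≤ 3 steps

Reduction:
  start: F ∨ ¬¬T
  step 1: ¬¬T
  step 2: T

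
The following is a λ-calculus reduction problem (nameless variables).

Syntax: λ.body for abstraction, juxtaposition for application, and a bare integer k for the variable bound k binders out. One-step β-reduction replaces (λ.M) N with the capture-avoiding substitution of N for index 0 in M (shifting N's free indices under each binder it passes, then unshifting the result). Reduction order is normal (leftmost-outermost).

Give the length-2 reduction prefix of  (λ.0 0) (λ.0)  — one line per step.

Answer: after 2 steps: λ.0

Reduction:
  start: (λ.0 0) (λ.0)
  →1  (λ.0) (λ.0)
  →2  λ.0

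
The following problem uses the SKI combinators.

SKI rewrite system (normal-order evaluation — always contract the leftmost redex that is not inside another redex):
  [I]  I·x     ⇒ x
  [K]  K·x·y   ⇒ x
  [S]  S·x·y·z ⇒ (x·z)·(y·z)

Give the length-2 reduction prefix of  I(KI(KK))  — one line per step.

Answer: after 2 steps: I

Working:
  start: I(KI(KK))
  →1  KI(KK)
  →2  I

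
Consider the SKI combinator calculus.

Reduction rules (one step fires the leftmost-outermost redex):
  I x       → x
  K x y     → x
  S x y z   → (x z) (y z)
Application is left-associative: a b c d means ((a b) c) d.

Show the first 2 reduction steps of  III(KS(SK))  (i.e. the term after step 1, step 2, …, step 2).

Answer: after 2 steps: I(KS(SK))

Reduction:
  start: III(KS(SK))
  [1] II(KS(SK))
  [2] I(KS(SK))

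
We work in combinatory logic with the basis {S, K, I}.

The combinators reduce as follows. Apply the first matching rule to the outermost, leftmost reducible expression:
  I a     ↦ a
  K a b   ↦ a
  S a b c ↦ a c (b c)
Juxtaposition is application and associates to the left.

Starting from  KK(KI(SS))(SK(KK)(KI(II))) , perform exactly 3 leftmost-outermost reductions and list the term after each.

Answer: after 3 steps: K(KI(II))

Derivation:
  start: KK(KI(SS))(SK(KK)(KI(II)))
  step 1: K(SK(KK)(KI(II)))
  step 2: K(K(KI(II))(KK(KI(II))))
  step 3: K(KI(II))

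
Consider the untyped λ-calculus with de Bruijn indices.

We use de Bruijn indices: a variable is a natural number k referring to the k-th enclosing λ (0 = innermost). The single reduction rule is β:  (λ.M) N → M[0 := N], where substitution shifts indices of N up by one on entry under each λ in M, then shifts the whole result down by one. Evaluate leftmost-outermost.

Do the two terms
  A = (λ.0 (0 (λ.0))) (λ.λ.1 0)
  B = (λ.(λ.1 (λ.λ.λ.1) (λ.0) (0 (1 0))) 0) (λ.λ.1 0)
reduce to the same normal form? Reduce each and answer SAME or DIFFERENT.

Term A:
  start: (λ.0 (0 (λ.0))) (λ.λ.1 0)
  [1] (λ.λ.1 0) ((λ.λ.1 0) (λ.0))
  [2] λ.(λ.λ.1 0) (λ.0) 0
  [3] λ.(λ.(λ.0) 0) 0
  [4] λ.(λ.0) 0
  [5] λ.0

Term B:
  start: (λ.(λ.1 (λ.λ.λ.1) (λ.0) (0 (1 0))) 0) (λ.λ.1 0)
  [1] (λ.(λ.λ.1 0) (λ.λ.λ.1) (λ.0) (0 ((λ.λ.1 0) 0))) (λ.λ.1 0)
  [2] (λ.λ.1 0) (λ.λ.λ.1) (λ.0) ((λ.λ.1 0) ((λ.λ.1 0) (λ.λ.1 0)))
  [3] (λ.(λ.λ.λ.1) 0) (λ.0) ((λ.λ.1 0) ((λ.λ.1 0) (λ.λ.1 0)))
  [4] (λ.λ.λ.1) (λ.0) ((λ.λ.1 0) ((λ.λ.1 0) (λ.λ.1 0)))
  [5] (λ.λ.1) ((λ.λ.1 0) ((λ.λ.1 0) (λ.λ.1 0)))
  [6] λ.(λ.λ.1 0) ((λ.λ.1 0) (λ.λ.1 0))
  [7] λ.λ.(λ.λ.1 0) (λ.λ.1 0) 0
  [8] λ.λ.(λ.(λ.λ.1 0) 0) 0
  [9] λ.λ.(λ.λ.1 0) 0
  [10] λ.λ.λ.1 0

Answer: DIFFERENT — A ⇓ λ.0, B ⇓ λ.λ.λ.1 0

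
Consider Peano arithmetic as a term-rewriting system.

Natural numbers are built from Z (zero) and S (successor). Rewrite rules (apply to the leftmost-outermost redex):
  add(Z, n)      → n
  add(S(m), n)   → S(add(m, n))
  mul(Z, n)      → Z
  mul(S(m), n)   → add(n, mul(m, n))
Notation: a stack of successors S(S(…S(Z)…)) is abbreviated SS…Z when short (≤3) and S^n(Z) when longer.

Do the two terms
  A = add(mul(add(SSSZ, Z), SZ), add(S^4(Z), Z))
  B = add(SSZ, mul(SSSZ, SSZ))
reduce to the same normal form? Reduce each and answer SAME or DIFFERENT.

Term A:
  start: add(mul(add(SSSZ, Z), SZ), add(S^4(Z), Z))
  [1] add(mul(S(add(SSZ, Z)), SZ), add(S^4(Z), Z))
  [2] add(add(SZ, mul(add(SSZ, Z), SZ)), add(S^4(Z), Z))
  [3] add(S(add(Z, mul(add(SSZ, Z), SZ))), add(S^4(Z), Z))
  [4] S(add(add(Z, mul(add(SSZ, Z), SZ)), add(S^4(Z), Z)))
  [5] S(add(mul(add(SSZ, Z), SZ), add(S^4(Z), Z)))
  [6] S(add(mul(S(add(SZ, Z)), SZ), add(S^4(Z), Z)))
  [7] S(add(add(SZ, mul(add(SZ, Z), SZ)), add(S^4(Z), Z)))
  [8] S(add(S(add(Z, mul(add(SZ, Z), SZ))), add(S^4(Z), Z)))
  [9] S(S(add(add(Z, mul(add(SZ, Z), SZ)), add(S^4(Z), Z))))
  [10] S(S(add(mul(add(SZ, Z), SZ), add(S^4(Z), Z))))
  [11] S(S(add(mul(S(add(Z, Z)), SZ), add(S^4(Z), Z))))
  [12] S(S(add(add(SZ, mul(add(Z, Z), SZ)), add(S^4(Z), Z))))
  [13] S(S(add(S(add(Z, mul(add(Z, Z), SZ))), add(S^4(Z), Z))))
  [14] S(S(S(add(add(Z, mul(add(Z, Z), SZ)), add(S^4(Z), Z)))))
  [15] S(S(S(add(mul(add(Z, Z), SZ), add(S^4(Z), Z)))))
  [16] S(S(S(add(mul(Z, SZ), add(S^4(Z), Z)))))
  [17] S(S(S(add(Z, add(S^4(Z), Z)))))
  [18] S(S(S(add(S^4(Z), Z))))
  [19] S(S(S(S(add(SSSZ, Z)))))
  [20] S(S(S(S(S(add(SSZ, Z))))))
  [21] S(S(S(S(S(S(add(SZ, Z)))))))
  [22] S(S(S(S(S(S(S(add(Z, Z))))))))
  [23] S^7(Z)

Term B:
  start: add(SSZ, mul(SSSZ, SSZ))
  [1] S(add(SZ, mul(SSSZ, SSZ)))
  [2] S(S(add(Z, mul(SSSZ, SSZ))))
  [3] S(S(mul(SSSZ, SSZ)))
  [4] S(S(add(SSZ, mul(SSZ, SSZ))))
  [5] S(S(S(add(SZ, mul(SSZ, SSZ)))))
  [6] S(S(S(S(add(Z, mul(SSZ, SSZ))))))
  [7] S(S(S(S(mul(SSZ, SSZ)))))
  [8] S(S(S(S(add(SSZ, mul(SZ, SSZ))))))
  [9] S(S(S(S(S(add(SZ, mul(SZ, SSZ)))))))
  [10] S(S(S(S(S(S(add(Z, mul(SZ, SSZ))))))))
  [11] S(S(S(S(S(S(mul(SZ, SSZ)))))))
  [12] S(S(S(S(S(S(add(SSZ, mul(Z, SSZ))))))))
  [13] S(S(S(S(S(S(S(add(SZ, mul(Z, SSZ)))))))))
  [14] S(S(S(S(S(S(S(S(add(Z, mul(Z, SSZ))))))))))
  [15] S(S(S(S(S(S(S(S(mul(Z, SSZ)))))))))
  [16] S^8(Z)

Answer: DIFFERENT — A ⇓ S^7(Z), B ⇓ S^8(Z)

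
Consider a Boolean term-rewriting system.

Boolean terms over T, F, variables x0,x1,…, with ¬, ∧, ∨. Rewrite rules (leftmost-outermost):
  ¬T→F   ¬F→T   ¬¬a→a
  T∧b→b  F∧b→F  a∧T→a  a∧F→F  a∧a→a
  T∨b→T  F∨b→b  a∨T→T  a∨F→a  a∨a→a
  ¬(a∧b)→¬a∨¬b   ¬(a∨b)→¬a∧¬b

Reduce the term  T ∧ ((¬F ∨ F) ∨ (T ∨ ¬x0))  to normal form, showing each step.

Answer: normal form = T  (in 4 steps)

Derivation:
  start: T ∧ ((¬F ∨ F) ∨ (T ∨ ¬x0))
  →1  (¬F ∨ F) ∨ (T ∨ ¬x0)
  →2  ¬F ∨ (T ∨ ¬x0)
  →3  T ∨ (T ∨ ¬x0)
  →4  T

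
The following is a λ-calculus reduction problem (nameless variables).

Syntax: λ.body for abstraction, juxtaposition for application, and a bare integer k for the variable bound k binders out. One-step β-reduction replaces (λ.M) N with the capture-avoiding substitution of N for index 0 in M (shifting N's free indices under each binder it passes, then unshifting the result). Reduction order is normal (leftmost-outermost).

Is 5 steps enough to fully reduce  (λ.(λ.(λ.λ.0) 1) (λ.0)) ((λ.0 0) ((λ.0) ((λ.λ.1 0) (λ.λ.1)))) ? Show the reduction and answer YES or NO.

  start: (λ.(λ.(λ.λ.0) 1) (λ.0)) ((λ.0 0) ((λ.0) ((λ.λ.1 0) (λ.λ.1))))
  step 1: (λ.(λ.λ.0) ((λ.0 0) ((λ.0) ((λ.λ.1 0) (λ.λ.1))))) (λ.0)
  step 2: (λ.λ.0) ((λ.0 0) ((λ.0) ((λ.λ.1 0) (λ.λ.1))))
  step 3: λ.0

Answer: YES — reaches normal form λ.0 in 3 ≤ 5 steps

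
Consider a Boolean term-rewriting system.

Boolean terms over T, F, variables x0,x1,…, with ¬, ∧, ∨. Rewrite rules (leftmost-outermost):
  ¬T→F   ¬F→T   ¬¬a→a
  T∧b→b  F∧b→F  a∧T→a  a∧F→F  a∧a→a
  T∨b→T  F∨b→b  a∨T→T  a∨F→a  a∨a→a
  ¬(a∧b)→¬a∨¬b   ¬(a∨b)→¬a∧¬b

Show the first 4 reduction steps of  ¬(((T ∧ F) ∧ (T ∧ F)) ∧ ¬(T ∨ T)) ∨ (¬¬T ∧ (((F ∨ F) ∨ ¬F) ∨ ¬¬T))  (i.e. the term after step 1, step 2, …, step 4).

Answer: after 4 steps: ((¬T ∨ ¬F) ∨ ¬¬(T ∨ T)) ∨ (¬¬T ∧ (((F ∨ F) ∨ ¬F) ∨ ¬¬T))

Derivation:
  start: ¬(((T ∧ F) ∧ (T ∧ F)) ∧ ¬(T ∨ T)) ∨ (¬¬T ∧ (((F ∨ F) ∨ ¬F) ∨ ¬¬T))
  →1  (¬((T ∧ F) ∧ (T ∧ F)) ∨ ¬¬(T ∨ T)) ∨ (¬¬T ∧ (((F ∨ F) ∨ ¬F) ∨ ¬¬T))
  →2  ((¬(T ∧ F) ∨ ¬(T ∧ F)) ∨ ¬¬(T ∨ T)) ∨ (¬¬T ∧ (((F ∨ F) ∨ ¬F) ∨ ¬¬T))
  →3  (¬(T ∧ F) ∨ ¬¬(T ∨ T)) ∨ (¬¬T ∧ (((F ∨ F) ∨ ¬F) ∨ ¬¬T))
  →4  ((¬T ∨ ¬F) ∨ ¬¬(T ∨ T)) ∨ (¬¬T ∧ (((F ∨ F) ∨ ¬F) ∨ ¬¬T))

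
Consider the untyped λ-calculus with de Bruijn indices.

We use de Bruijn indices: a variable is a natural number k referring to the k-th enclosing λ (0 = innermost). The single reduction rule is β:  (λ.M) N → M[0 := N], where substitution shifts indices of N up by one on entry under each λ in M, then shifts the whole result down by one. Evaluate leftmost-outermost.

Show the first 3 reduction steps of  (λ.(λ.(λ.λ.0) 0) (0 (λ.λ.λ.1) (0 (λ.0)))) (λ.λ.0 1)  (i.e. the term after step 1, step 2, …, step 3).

  start: (λ.(λ.(λ.λ.0) 0) (0 (λ.λ.λ.1) (0 (λ.0)))) (λ.λ.0 1)
  step 1: (λ.(λ.λ.0) 0) ((λ.λ.0 1) (λ.λ.λ.1) ((λ.λ.0 1) (λ.0)))
  step 2: (λ.λ.0) ((λ.λ.0 1) (λ.λ.λ.1) ((λ.λ.0 1) (λ.0)))
  step 3: λ.0

Answer: after 3 steps: λ.0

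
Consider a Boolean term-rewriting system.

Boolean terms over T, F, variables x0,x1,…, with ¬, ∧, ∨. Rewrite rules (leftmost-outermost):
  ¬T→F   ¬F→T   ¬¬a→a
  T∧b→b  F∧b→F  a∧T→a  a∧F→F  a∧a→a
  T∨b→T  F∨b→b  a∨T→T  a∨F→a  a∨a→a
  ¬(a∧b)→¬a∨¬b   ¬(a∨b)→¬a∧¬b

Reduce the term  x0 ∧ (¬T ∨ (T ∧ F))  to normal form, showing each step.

Answer: normal form = F  (in 4 steps)

Working:
  start: x0 ∧ (¬T ∨ (T ∧ F))
  step 1: x0 ∧ (F ∨ (T ∧ F))
  step 2: x0 ∧ (T ∧ F)
  step 3: x0 ∧ F
  step 4: F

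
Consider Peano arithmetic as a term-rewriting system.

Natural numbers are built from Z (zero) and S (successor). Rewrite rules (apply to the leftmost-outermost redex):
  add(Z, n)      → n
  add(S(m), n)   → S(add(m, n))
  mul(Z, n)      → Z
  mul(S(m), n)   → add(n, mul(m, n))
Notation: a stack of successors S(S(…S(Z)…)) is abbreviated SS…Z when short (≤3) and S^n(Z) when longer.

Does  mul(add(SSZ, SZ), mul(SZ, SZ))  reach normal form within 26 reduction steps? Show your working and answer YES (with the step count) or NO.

Answer: YES — reaches normal form SSSZ in 25 ≤ 26 steps

Reduction:
  start: mul(add(SSZ, SZ), mul(SZ, SZ))
  →1  mul(S(add(SZ, SZ)), mul(SZ, SZ))
  →2  add(mul(SZ, SZ), mul(add(SZ, SZ), mul(SZ, SZ)))
  →3  add(add(SZ, mul(Z, SZ)), mul(add(SZ, SZ), mul(SZ, SZ)))
  →4  add(S(add(Z, mul(Z, SZ))), mul(add(SZ, SZ), mul(SZ, SZ)))
  →5  S(add(add(Z, mul(Z, SZ)), mul(add(SZ, SZ), mul(SZ, SZ))))
  →6  S(add(mul(Z, SZ), mul(add(SZ, SZ), mul(SZ, SZ))))
  →7  S(add(Z, mul(add(SZ, SZ), mul(SZ, SZ))))
  →8  S(mul(add(SZ, SZ), mul(SZ, SZ)))
  →9  S(mul(S(add(Z, SZ)), mul(SZ, SZ)))
  →10  S(add(mul(SZ, SZ), mul(add(Z, SZ), mul(SZ, SZ))))
  →11  S(add(add(SZ, mul(Z, SZ)), mul(add(Z, SZ), mul(SZ, SZ))))
  →12  S(add(S(add(Z, mul(Z, SZ))), mul(add(Z, SZ), mul(SZ, SZ))))
  →13  S(S(add(add(Z, mul(Z, SZ)), mul(add(Z, SZ), mul(SZ, SZ)))))
  →14  S(S(add(mul(Z, SZ), mul(add(Z, SZ), mul(SZ, SZ)))))
  →15  S(S(add(Z, mul(add(Z, SZ), mul(SZ, SZ)))))
  →16  S(S(mul(add(Z, SZ), mul(SZ, SZ))))
  →17  S(S(mul(SZ, mul(SZ, SZ))))
  →18  S(S(add(mul(SZ, SZ), mul(Z, mul(SZ, SZ)))))
  →19  S(S(add(add(SZ, mul(Z, SZ)), mul(Z, mul(SZ, SZ)))))
  →20  S(S(add(S(add(Z, mul(Z, SZ))), mul(Z, mul(SZ, SZ)))))
  →21  S(S(S(add(add(Z, mul(Z, SZ)), mul(Z, mul(SZ, SZ))))))
  →22  S(S(S(add(mul(Z, SZ), mul(Z, mul(SZ, SZ))))))
  →23  S(S(S(add(Z, mul(Z, mul(SZ, SZ))))))
  →24  S(S(S(mul(Z, mul(SZ, SZ)))))
  →25  SSSZ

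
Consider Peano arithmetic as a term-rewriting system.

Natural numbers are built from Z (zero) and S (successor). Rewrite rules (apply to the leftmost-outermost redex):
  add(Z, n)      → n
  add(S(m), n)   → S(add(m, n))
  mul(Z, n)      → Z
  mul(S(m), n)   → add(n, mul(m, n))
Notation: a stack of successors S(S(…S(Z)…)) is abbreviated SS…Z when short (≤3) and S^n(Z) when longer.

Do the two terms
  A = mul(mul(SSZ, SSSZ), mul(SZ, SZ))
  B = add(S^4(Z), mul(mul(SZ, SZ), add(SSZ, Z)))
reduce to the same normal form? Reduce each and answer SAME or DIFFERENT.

Term A:
  start: mul(mul(SSZ, SSSZ), mul(SZ, SZ))
  step 1: mul(add(SSSZ, mul(SZ, SSSZ)), mul(SZ, SZ))
  step 2: mul(S(add(SSZ, mul(SZ, SSSZ))), mul(SZ, SZ))
  step 3: add(mul(SZ, SZ), mul(add(SSZ, mul(SZ, SSSZ)), mul(SZ, SZ)))
  step 4: add(add(SZ, mul(Z, SZ)), mul(add(SSZ, mul(SZ, SSSZ)), mul(SZ, SZ)))
  step 5: add(S(add(Z, mul(Z, SZ))), mul(add(SSZ, mul(SZ, SSSZ)), mul(SZ, SZ)))
  step 6: S(add(add(Z, mul(Z, SZ)), mul(add(SSZ, mul(SZ, SSSZ)), mul(SZ, SZ))))
  step 7: S(add(mul(Z, SZ), mul(add(SSZ, mul(SZ, SSSZ)), mul(SZ, SZ))))
  step 8: S(add(Z, mul(add(SSZ, mul(SZ, SSSZ)), mul(SZ, SZ))))
  step 9: S(mul(add(SSZ, mul(SZ, SSSZ)), mul(SZ, SZ)))
  step 10: S(mul(S(add(SZ, mul(SZ, SSSZ))), mul(SZ, SZ)))
  step 11: S(add(mul(SZ, SZ), mul(add(SZ, mul(SZ, SSSZ)), mul(SZ, SZ))))
  step 12: S(add(add(SZ, mul(Z, SZ)), mul(add(SZ, mul(SZ, SSSZ)), mul(SZ, SZ))))
  step 13: S(add(S(add(Z, mul(Z, SZ))), mul(add(SZ, mul(SZ, SSSZ)), mul(SZ, SZ))))
  step 14: S(S(add(add(Z, mul(Z, SZ)), mul(add(SZ, mul(SZ, SSSZ)), mul(SZ, SZ)))))
  step 15: S(S(add(mul(Z, SZ), mul(add(SZ, mul(SZ, SSSZ)), mul(SZ, SZ)))))
  step 16: S(S(add(Z, mul(add(SZ, mul(SZ, SSSZ)), mul(SZ, SZ)))))
  step 17: S(S(mul(add(SZ, mul(SZ, SSSZ)), mul(SZ, SZ))))
  step 18: S(S(mul(S(add(Z, mul(SZ, SSSZ))), mul(SZ, SZ))))
  step 19: S(S(add(mul(SZ, SZ), mul(add(Z, mul(SZ, SSSZ)), mul(SZ, SZ)))))
  step 20: S(S(add(add(SZ, mul(Z, SZ)), mul(add(Z, mul(SZ, SSSZ)), mul(SZ, SZ)))))
  step 21: S(S(add(S(add(Z, mul(Z, SZ))), mul(add(Z, mul(SZ, SSSZ)), mul(SZ, SZ)))))
  step 22: S(S(S(add(add(Z, mul(Z, SZ)), mul(add(Z, mul(SZ, SSSZ)), mul(SZ, SZ))))))
  step 23: S(S(S(add(mul(Z, SZ), mul(add(Z, mul(SZ, SSSZ)), mul(SZ, SZ))))))
  step 24: S(S(S(add(Z, mul(add(Z, mul(SZ, SSSZ)), mul(SZ, SZ))))))
  step 25: S(S(S(mul(add(Z, mul(SZ, SSSZ)), mul(SZ, SZ)))))
  step 26: S(S(S(mul(mul(SZ, SSSZ), mul(SZ, SZ)))))
  step 27: S(S(S(mul(add(SSSZ, mul(Z, SSSZ)), mul(SZ, SZ)))))
  step 28: S(S(S(mul(S(add(SSZ, mul(Z, SSSZ))), mul(SZ, SZ)))))
  step 29: S(S(S(add(mul(SZ, SZ), mul(add(SSZ, mul(Z, SSSZ)), mul(SZ, SZ))))))
  step 30: S(S(S(add(add(SZ, mul(Z, SZ)), mul(add(SSZ, mul(Z, SSSZ)), mul(SZ, SZ))))))
  step 31: S(S(S(add(S(add(Z, mul(Z, SZ))), mul(add(SSZ, mul(Z, SSSZ)), mul(SZ, SZ))))))
  step 32: S(S(S(S(add(add(Z, mul(Z, SZ)), mul(add(SSZ, mul(Z, SSSZ)), mul(SZ, SZ)))))))
  step 33: S(S(S(S(add(mul(Z, SZ), mul(add(SSZ, mul(Z, SSSZ)), mul(SZ, SZ)))))))
  step 34: S(S(S(S(add(Z, mul(add(SSZ, mul(Z, SSSZ)), mul(SZ, SZ)))))))
  step 35: S(S(S(S(mul(add(SSZ, mul(Z, SSSZ)), mul(SZ, SZ))))))
  step 36: S(S(S(S(mul(S(add(SZ, mul(Z, SSSZ))), mul(SZ, SZ))))))
  step 37: S(S(S(S(add(mul(SZ, SZ), mul(add(SZ, mul(Z, SSSZ)), mul(SZ, SZ)))))))
  step 38: S(S(S(S(add(add(SZ, mul(Z, SZ)), mul(add(SZ, mul(Z, SSSZ)), mul(SZ, SZ)))))))
  step 39: S(S(S(S(add(S(add(Z, mul(Z, SZ))), mul(add(SZ, mul(Z, SSSZ)), mul(SZ, SZ)))))))
  step 40: S(S(S(S(S(add(add(Z, mul(Z, SZ)), mul(add(SZ, mul(Z, SSSZ)), mul(SZ, SZ))))))))
  step 41: S(S(S(S(S(add(mul(Z, SZ), mul(add(SZ, mul(Z, SSSZ)), mul(SZ, SZ))))))))
  step 42: S(S(S(S(S(add(Z, mul(add(SZ, mul(Z, SSSZ)), mul(SZ, SZ))))))))
  step 43: S(S(S(S(S(mul(add(SZ, mul(Z, SSSZ)), mul(SZ, SZ)))))))
  step 44: S(S(S(S(S(mul(S(add(Z, mul(Z, SSSZ))), mul(SZ, SZ)))))))
  step 45: S(S(S(S(S(add(mul(SZ, SZ), mul(add(Z, mul(Z, SSSZ)), mul(SZ, SZ))))))))
  step 46: S(S(S(S(S(add(add(SZ, mul(Z, SZ)), mul(add(Z, mul(Z, SSSZ)), mul(SZ, SZ))))))))
  step 47: S(S(S(S(S(add(S(add(Z, mul(Z, SZ))), mul(add(Z, mul(Z, SSSZ)), mul(SZ, SZ))))))))
  step 48: S(S(S(S(S(S(add(add(Z, mul(Z, SZ)), mul(add(Z, mul(Z, SSSZ)), mul(SZ, SZ)))))))))
  step 49: S(S(S(S(S(S(add(mul(Z, SZ), mul(add(Z, mul(Z, SSSZ)), mul(SZ, SZ)))))))))
  step 50: S(S(S(S(S(S(add(Z, mul(add(Z, mul(Z, SSSZ)), mul(SZ, SZ)))))))))
  step 51: S(S(S(S(S(S(mul(add(Z, mul(Z, SSSZ)), mul(SZ, SZ))))))))
  step 52: S(S(S(S(S(S(mul(mul(Z, SSSZ), mul(SZ, SZ))))))))
  step 53: S(S(S(S(S(S(mul(Z, mul(SZ, SZ))))))))
  step 54: S^6(Z)

Term B:
  start: add(S^4(Z), mul(mul(SZ, SZ), add(SSZ, Z)))
  step 1: S(add(SSSZ, mul(mul(SZ, SZ), add(SSZ, Z))))
  step 2: S(S(add(SSZ, mul(mul(SZ, SZ), add(SSZ, Z)))))
  step 3: S(S(S(add(SZ, mul(mul(SZ, SZ), add(SSZ, Z))))))
  step 4: S(S(S(S(add(Z, mul(mul(SZ, SZ), add(SSZ, Z)))))))
  step 5: S(S(S(S(mul(mul(SZ, SZ), add(SSZ, Z))))))
  step 6: S(S(S(S(mul(add(SZ, mul(Z, SZ)), add(SSZ, Z))))))
  step 7: S(S(S(S(mul(S(add(Z, mul(Z, SZ))), add(SSZ, Z))))))
  step 8: S(S(S(S(add(add(SSZ, Z), mul(add(Z, mul(Z, SZ)), add(SSZ, Z)))))))
  step 9: S(S(S(S(add(S(add(SZ, Z)), mul(add(Z, mul(Z, SZ)), add(SSZ, Z)))))))
  step 10: S(S(S(S(S(add(add(SZ, Z), mul(add(Z, mul(Z, SZ)), add(SSZ, Z))))))))
  step 11: S(S(S(S(S(add(S(add(Z, Z)), mul(add(Z, mul(Z, SZ)), add(SSZ, Z))))))))
  step 12: S(S(S(S(S(S(add(add(Z, Z), mul(add(Z, mul(Z, SZ)), add(SSZ, Z)))))))))
  step 13: S(S(S(S(S(S(add(Z, mul(add(Z, mul(Z, SZ)), add(SSZ, Z)))))))))
  step 14: S(S(S(S(S(S(mul(add(Z, mul(Z, SZ)), add(SSZ, Z))))))))
  step 15: S(S(S(S(S(S(mul(mul(Z, SZ), add(SSZ, Z))))))))
  step 16: S(S(S(S(S(S(mul(Z, add(SSZ, Z))))))))
  step 17: S^6(Z)

Answer: SAME — A ⇓ S^6(Z), B ⇓ S^6(Z)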